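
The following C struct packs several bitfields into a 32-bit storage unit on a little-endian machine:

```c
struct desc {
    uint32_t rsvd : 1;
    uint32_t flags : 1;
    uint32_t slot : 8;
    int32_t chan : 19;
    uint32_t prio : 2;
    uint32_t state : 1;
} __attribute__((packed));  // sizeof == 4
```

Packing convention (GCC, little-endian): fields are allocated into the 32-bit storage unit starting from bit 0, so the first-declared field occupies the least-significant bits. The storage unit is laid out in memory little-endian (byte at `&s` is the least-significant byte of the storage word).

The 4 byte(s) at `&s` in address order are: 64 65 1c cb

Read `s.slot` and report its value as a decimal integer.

89

[0]=0x64 [1]=0x65 [2]=0x1c [3]=0xcb (little-endian) → word 0xcb1c6564
rsvd [0+:1] = (word>>0) & 0x1 = 0
flags [1+:1] = (word>>1) & 0x1 = 0
slot [2+:8] = (word>>2) & 0xff = 89  ←
chan [10+:19] = (word>>10) & 0x7ffff = 182041
prio [29+:2] = (word>>29) & 0x3 = 2
state [31+:1] = (word>>31) & 0x1 = 1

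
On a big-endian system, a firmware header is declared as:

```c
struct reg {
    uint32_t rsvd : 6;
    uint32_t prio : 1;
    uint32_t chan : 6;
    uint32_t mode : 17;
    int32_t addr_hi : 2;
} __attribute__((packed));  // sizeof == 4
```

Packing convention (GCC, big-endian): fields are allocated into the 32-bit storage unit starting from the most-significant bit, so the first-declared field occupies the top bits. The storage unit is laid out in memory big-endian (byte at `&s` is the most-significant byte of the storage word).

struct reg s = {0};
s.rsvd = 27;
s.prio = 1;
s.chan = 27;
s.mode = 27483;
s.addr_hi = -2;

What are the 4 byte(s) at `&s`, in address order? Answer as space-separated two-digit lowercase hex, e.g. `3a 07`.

rsvd:6 = 27 → 0x1b << 26 → word 0x6c000000
prio:1 = 1 → 0x1 << 25 → word 0x6e000000
chan:6 = 27 → 0x1b << 19 → word 0x6ed80000
mode:17 = 27483 → 0x6b5b << 2 → word 0x6ed9ad6c
addr_hi:2 = -2 → 0x2 << 0 → word 0x6ed9ad6e
word = 0x6ed9ad6e → big-endian bytes:
  [0]=0x6e  [1]=0xd9  [2]=0xad  [3]=0x6e

6e d9 ad 6e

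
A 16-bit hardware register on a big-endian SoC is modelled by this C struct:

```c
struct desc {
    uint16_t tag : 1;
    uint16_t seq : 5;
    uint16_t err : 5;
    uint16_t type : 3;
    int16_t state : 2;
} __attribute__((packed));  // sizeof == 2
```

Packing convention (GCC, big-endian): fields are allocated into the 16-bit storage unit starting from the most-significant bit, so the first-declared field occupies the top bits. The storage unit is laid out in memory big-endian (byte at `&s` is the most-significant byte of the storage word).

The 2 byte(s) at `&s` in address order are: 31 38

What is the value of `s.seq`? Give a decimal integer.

[0]=0x31 [1]=0x38 (big-endian) → word 0x3138
tag:1 @ bit 15 → (0x3138>>15)&0x1 = 0x0
seq:5 @ bit 10 → (0x3138>>10)&0x1f = 0xc  ←
err:5 @ bit 5 → (0x3138>>5)&0x1f = 0x9
type:3 @ bit 2 → (0x3138>>2)&0x7 = 0x6
state:2 @ bit 0 → (0x3138>>0)&0x3 = 0x0

12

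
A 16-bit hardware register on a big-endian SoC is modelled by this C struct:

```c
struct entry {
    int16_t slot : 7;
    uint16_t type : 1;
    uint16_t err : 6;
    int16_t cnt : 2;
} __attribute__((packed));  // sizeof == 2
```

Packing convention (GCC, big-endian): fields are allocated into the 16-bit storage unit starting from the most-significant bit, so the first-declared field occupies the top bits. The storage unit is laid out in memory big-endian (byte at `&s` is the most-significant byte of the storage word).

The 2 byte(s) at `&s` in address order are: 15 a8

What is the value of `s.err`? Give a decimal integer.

[0]=0x15 [1]=0xa8 (big-endian) → word 0x15a8
slot [9+:7] = (word>>9) & 0x7f = 10
type [8+:1] = (word>>8) & 0x1 = 1
err [2+:6] = (word>>2) & 0x3f = 42  ←
cnt [0+:2] = (word>>0) & 0x3 = 0

42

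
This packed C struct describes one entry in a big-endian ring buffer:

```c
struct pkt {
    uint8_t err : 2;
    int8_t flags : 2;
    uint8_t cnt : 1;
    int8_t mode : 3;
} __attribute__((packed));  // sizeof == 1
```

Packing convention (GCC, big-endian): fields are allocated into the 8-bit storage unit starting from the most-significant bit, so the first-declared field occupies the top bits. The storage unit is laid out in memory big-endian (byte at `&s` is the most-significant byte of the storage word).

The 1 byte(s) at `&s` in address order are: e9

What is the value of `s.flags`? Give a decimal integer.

-2

[0]=0xe9 (big-endian) → word 0xe9
err [6+:2] = (word>>6) & 0x3 = 3
flags [4+:2] = (word>>4) & 0x3 = 2  ←
cnt [3+:1] = (word>>3) & 0x1 = 1
mode [0+:3] = (word>>0) & 0x7 = 1
flags signed 2b, MSB=1: 2 - 4 = -2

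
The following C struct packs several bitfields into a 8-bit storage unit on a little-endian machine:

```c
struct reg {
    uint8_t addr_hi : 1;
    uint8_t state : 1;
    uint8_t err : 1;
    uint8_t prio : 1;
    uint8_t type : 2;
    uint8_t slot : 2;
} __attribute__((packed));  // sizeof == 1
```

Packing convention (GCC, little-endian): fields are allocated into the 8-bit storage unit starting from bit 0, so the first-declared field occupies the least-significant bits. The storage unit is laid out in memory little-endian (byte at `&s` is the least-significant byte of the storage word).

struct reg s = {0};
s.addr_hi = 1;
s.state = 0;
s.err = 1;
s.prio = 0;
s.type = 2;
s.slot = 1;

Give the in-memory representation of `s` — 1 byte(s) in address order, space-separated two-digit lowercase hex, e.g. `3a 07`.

addr_hi (1b) val=1 bits=0x1 at bit 0: 0x01
state (1b) val=0 bits=0x0 at bit 1: 0x01
err (1b) val=1 bits=0x1 at bit 2: 0x05
prio (1b) val=0 bits=0x0 at bit 3: 0x05
type (2b) val=2 bits=0x2 at bit 4: 0x25
slot (2b) val=1 bits=0x1 at bit 6: 0x65
word = 0x65 → little-endian bytes:
  [0]=0x65

65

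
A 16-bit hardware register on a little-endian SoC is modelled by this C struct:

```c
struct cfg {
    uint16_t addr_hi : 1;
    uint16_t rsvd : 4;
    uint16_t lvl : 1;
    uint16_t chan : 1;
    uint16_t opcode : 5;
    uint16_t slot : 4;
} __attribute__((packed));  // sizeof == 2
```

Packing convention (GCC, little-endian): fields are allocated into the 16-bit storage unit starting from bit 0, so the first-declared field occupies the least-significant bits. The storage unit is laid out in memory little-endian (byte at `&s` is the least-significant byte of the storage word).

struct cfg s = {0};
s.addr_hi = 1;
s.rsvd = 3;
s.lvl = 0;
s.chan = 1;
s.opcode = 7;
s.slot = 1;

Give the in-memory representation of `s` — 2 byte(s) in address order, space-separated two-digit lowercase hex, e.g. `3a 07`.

addr_hi (1b) val=1 bits=0x1 at bit 0: 0x0001
rsvd (4b) val=3 bits=0x3 at bit 1: 0x0007
lvl (1b) val=0 bits=0x0 at bit 5: 0x0007
chan (1b) val=1 bits=0x1 at bit 6: 0x0047
opcode (5b) val=7 bits=0x7 at bit 7: 0x03c7
slot (4b) val=1 bits=0x1 at bit 12: 0x13c7
word = 0x13c7 → little-endian bytes:
  [0]=0xc7  [1]=0x13

c7 13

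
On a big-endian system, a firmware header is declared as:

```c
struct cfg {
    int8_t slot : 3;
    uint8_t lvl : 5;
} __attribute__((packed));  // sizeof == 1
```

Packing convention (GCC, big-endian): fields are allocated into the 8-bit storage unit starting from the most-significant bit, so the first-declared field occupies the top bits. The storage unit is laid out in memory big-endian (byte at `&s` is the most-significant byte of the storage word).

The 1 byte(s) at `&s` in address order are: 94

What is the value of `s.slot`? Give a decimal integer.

-4

[0]=0x94 (big-endian) → word 0x94
slot:3 @ bit 5 → (0x94>>5)&0x7 = 0x4  ←
lvl:5 @ bit 0 → (0x94>>0)&0x1f = 0x14
slot signed 3b, MSB=1: 4 - 8 = -4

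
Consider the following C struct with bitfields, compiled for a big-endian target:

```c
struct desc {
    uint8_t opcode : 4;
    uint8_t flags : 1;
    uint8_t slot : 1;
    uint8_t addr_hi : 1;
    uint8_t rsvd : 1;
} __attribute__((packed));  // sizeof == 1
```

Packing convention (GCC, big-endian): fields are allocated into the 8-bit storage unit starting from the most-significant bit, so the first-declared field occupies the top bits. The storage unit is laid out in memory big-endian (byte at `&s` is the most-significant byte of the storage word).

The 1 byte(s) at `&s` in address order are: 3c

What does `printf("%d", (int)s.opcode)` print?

3

[0]=0x3c (big-endian) → word 0x3c
opcode [4+:4] = (word>>4) & 0xf = 3  ←
flags [3+:1] = (word>>3) & 0x1 = 1
slot [2+:1] = (word>>2) & 0x1 = 1
addr_hi [1+:1] = (word>>1) & 0x1 = 0
rsvd [0+:1] = (word>>0) & 0x1 = 0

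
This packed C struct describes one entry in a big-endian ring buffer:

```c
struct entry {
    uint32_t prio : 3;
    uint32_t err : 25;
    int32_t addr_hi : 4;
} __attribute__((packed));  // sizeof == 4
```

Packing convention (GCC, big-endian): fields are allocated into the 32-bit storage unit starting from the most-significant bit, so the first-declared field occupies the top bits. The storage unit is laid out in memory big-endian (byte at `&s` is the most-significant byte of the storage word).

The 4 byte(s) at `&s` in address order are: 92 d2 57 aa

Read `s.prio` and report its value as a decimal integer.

4

[0]=0x92 [1]=0xd2 [2]=0x57 [3]=0xaa (big-endian) → word 0x92d257aa
prio:3 @ bit 29 → (0x92d257aa>>29)&0x7 = 0x4  ←
err:25 @ bit 4 → (0x92d257aa>>4)&0x1ffffff = 0x12d257a
addr_hi:4 @ bit 0 → (0x92d257aa>>0)&0xf = 0xa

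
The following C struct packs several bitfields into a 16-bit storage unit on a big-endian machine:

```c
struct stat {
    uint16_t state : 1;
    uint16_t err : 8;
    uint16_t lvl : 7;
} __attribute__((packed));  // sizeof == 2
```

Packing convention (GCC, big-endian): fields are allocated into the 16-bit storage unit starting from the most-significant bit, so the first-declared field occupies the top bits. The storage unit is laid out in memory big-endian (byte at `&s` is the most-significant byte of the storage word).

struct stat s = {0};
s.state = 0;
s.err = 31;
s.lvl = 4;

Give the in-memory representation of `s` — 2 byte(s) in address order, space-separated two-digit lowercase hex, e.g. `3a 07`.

0f 84

state (1b) val=0 bits=0x0 at bit 15: 0x0000
err (8b) val=31 bits=0x1f at bit 7: 0x0f80
lvl (7b) val=4 bits=0x4 at bit 0: 0x0f84
word = 0x0f84 → big-endian bytes:
  [0]=0x0f  [1]=0x84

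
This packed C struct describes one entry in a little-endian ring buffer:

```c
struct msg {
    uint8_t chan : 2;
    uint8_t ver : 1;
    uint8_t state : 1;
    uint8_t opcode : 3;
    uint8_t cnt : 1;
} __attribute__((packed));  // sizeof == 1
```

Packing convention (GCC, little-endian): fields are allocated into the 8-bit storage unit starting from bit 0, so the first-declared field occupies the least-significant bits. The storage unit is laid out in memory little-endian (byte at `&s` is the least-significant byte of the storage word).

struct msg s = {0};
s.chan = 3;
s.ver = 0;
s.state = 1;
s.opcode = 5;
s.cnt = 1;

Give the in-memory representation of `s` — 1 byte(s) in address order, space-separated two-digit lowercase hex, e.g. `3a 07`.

db

chan (2b) val=3 bits=0x3 at bit 0: 0x03
ver (1b) val=0 bits=0x0 at bit 2: 0x03
state (1b) val=1 bits=0x1 at bit 3: 0x0b
opcode (3b) val=5 bits=0x5 at bit 4: 0x5b
cnt (1b) val=1 bits=0x1 at bit 7: 0xdb
word = 0xdb → little-endian bytes:
  [0]=0xdb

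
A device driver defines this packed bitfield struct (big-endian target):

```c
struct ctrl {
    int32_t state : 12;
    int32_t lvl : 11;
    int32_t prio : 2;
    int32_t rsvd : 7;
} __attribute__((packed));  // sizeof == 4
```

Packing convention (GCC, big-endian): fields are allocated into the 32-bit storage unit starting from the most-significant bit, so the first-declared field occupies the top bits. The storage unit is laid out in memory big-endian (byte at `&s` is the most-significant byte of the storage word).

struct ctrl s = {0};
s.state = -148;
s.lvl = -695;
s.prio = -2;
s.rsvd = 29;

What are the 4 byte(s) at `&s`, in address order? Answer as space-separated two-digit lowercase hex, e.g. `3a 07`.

f6 ca 93 1d

state (12b) val=-148 bits=0xf6c at bit 20: 0xf6c00000
lvl (11b) val=-695 bits=0x549 at bit 9: 0xf6ca9200
prio (2b) val=-2 bits=0x2 at bit 7: 0xf6ca9300
rsvd (7b) val=29 bits=0x1d at bit 0: 0xf6ca931d
word = 0xf6ca931d → big-endian bytes:
  [0]=0xf6  [1]=0xca  [2]=0x93  [3]=0x1d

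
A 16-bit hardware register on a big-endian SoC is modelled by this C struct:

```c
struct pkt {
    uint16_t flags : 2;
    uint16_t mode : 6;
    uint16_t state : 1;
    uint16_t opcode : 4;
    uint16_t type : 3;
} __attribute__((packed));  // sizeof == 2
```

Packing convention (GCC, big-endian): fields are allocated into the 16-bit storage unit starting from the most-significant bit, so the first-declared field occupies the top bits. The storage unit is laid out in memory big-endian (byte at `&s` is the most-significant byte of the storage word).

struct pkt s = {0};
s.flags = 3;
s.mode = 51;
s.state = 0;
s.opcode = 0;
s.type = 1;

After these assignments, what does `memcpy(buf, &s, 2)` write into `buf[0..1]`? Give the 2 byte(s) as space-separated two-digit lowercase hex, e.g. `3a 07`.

flags (2b) val=3 bits=0x3 at bit 14: 0xc000
mode (6b) val=51 bits=0x33 at bit 8: 0xf300
state (1b) val=0 bits=0x0 at bit 7: 0xf300
opcode (4b) val=0 bits=0x0 at bit 3: 0xf300
type (3b) val=1 bits=0x1 at bit 0: 0xf301
word = 0xf301 → big-endian bytes:
  [0]=0xf3  [1]=0x01

f3 01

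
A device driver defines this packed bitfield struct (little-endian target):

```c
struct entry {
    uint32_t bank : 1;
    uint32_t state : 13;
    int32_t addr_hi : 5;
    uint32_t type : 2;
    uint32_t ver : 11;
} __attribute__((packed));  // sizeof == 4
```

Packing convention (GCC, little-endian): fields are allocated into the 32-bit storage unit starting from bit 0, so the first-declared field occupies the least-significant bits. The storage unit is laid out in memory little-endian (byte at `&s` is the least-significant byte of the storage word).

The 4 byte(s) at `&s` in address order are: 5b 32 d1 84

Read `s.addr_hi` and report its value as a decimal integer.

4

[0]=0x5b [1]=0x32 [2]=0xd1 [3]=0x84 (little-endian) → word 0x84d1325b
bank [0+:1] = (word>>0) & 0x1 = 1
state [1+:13] = (word>>1) & 0x1fff = 6445
addr_hi [14+:5] = (word>>14) & 0x1f = 4  ←
type [19+:2] = (word>>19) & 0x3 = 2
ver [21+:11] = (word>>21) & 0x7ff = 1062
addr_hi signed 5b, MSB=0: value = 4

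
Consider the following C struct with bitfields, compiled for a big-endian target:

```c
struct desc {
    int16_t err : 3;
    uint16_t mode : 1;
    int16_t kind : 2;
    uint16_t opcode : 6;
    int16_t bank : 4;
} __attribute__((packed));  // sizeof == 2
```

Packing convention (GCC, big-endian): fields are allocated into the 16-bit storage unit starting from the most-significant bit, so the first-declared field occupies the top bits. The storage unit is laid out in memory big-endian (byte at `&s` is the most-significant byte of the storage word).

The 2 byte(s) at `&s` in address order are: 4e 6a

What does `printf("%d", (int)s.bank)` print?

-6

[0]=0x4e [1]=0x6a (big-endian) → word 0x4e6a
err [13+:3] = (word>>13) & 0x7 = 2
mode [12+:1] = (word>>12) & 0x1 = 0
kind [10+:2] = (word>>10) & 0x3 = 3
opcode [4+:6] = (word>>4) & 0x3f = 38
bank [0+:4] = (word>>0) & 0xf = 10  ←
bank signed 4b, MSB=1: 10 - 16 = -6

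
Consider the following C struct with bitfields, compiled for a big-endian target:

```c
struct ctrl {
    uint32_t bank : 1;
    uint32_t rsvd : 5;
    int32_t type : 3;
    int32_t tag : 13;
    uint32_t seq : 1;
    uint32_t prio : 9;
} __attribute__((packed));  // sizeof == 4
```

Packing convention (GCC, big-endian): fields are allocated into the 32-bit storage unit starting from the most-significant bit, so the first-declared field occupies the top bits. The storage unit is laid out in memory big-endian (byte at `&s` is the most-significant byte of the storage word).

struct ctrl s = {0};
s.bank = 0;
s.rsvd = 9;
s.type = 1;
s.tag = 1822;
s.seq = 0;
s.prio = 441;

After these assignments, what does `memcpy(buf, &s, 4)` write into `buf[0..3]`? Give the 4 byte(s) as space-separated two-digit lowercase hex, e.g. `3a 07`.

24 9c 79 b9

bank (1b) val=0 bits=0x0 at bit 31: 0x00000000
rsvd (5b) val=9 bits=0x9 at bit 26: 0x24000000
type (3b) val=1 bits=0x1 at bit 23: 0x24800000
tag (13b) val=1822 bits=0x71e at bit 10: 0x249c7800
seq (1b) val=0 bits=0x0 at bit 9: 0x249c7800
prio (9b) val=441 bits=0x1b9 at bit 0: 0x249c79b9
word = 0x249c79b9 → big-endian bytes:
  [0]=0x24  [1]=0x9c  [2]=0x79  [3]=0xb9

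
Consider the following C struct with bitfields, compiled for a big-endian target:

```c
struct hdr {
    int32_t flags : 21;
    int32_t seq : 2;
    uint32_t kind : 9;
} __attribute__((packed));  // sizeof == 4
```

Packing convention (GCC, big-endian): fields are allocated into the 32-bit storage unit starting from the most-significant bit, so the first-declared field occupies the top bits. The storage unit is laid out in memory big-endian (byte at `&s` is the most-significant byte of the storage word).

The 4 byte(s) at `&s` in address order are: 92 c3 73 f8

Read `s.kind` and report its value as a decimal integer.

504

[0]=0x92 [1]=0xc3 [2]=0x73 [3]=0xf8 (big-endian) → word 0x92c373f8
flags:21 @ bit 11 → (0x92c373f8>>11)&0x1fffff = 0x12586e
seq:2 @ bit 9 → (0x92c373f8>>9)&0x3 = 0x1
kind:9 @ bit 0 → (0x92c373f8>>0)&0x1ff = 0x1f8  ←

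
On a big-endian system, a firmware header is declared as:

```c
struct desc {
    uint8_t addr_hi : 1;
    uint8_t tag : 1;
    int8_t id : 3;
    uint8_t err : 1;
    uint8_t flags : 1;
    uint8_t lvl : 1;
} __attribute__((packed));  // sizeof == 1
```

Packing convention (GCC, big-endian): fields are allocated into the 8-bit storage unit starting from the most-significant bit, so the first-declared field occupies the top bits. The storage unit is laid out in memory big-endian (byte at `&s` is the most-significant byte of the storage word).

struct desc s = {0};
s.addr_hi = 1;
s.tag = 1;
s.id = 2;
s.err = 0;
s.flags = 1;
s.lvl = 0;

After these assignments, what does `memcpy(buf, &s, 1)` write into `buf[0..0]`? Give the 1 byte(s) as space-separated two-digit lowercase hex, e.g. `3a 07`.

d2

addr_hi (1b) val=1 bits=0x1 at bit 7: 0x80
tag (1b) val=1 bits=0x1 at bit 6: 0xc0
id (3b) val=2 bits=0x2 at bit 3: 0xd0
err (1b) val=0 bits=0x0 at bit 2: 0xd0
flags (1b) val=1 bits=0x1 at bit 1: 0xd2
lvl (1b) val=0 bits=0x0 at bit 0: 0xd2
word = 0xd2 → big-endian bytes:
  [0]=0xd2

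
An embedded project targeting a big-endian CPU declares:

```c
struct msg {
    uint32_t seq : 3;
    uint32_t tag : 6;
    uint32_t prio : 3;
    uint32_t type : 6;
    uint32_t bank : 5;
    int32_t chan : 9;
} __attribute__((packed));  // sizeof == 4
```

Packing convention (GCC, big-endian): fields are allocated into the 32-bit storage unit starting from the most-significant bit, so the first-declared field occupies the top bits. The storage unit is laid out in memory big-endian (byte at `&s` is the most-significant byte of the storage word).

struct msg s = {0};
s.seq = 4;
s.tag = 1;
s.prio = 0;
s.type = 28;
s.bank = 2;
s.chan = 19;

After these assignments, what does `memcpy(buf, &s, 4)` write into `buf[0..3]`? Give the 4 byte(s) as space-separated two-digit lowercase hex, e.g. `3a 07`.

[29+:3] seq=4 & 0x7 = 0x4; word=0x80000000
[23+:6] tag=1 & 0x3f = 0x1; word=0x80800000
[20+:3] prio=0 & 0x7 = 0x0; word=0x80800000
[14+:6] type=28 & 0x3f = 0x1c; word=0x80870000
[9+:5] bank=2 & 0x1f = 0x2; word=0x80870400
[0+:9] chan=19 & 0x1ff = 0x13; word=0x80870413
word = 0x80870413 → big-endian bytes:
  [0]=0x80  [1]=0x87  [2]=0x04  [3]=0x13

80 87 04 13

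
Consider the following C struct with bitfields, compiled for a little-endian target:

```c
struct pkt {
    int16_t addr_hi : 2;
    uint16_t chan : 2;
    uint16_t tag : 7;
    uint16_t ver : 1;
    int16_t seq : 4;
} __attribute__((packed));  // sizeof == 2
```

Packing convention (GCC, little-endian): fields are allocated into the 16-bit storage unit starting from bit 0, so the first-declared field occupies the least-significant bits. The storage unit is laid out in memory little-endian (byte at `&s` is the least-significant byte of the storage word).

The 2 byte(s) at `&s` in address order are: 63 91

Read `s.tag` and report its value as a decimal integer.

[0]=0x63 [1]=0x91 (little-endian) → word 0x9163
addr_hi [0+:2] = (word>>0) & 0x3 = 3
chan [2+:2] = (word>>2) & 0x3 = 0
tag [4+:7] = (word>>4) & 0x7f = 22  ←
ver [11+:1] = (word>>11) & 0x1 = 0
seq [12+:4] = (word>>12) & 0xf = 9

22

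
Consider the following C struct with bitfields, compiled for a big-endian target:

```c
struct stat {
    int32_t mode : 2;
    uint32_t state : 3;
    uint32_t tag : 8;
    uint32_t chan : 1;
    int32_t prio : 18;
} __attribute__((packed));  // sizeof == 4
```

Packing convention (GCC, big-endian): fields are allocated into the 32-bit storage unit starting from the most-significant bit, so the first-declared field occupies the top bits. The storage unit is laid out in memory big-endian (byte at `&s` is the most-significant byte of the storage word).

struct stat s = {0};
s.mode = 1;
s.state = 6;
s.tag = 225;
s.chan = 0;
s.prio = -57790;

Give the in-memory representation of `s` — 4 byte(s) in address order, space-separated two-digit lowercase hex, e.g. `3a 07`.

mode (2b) val=1 bits=0x1 at bit 30: 0x40000000
state (3b) val=6 bits=0x6 at bit 27: 0x70000000
tag (8b) val=225 bits=0xe1 at bit 19: 0x77080000
chan (1b) val=0 bits=0x0 at bit 18: 0x77080000
prio (18b) val=-57790 bits=0x31e42 at bit 0: 0x770b1e42
word = 0x770b1e42 → big-endian bytes:
  [0]=0x77  [1]=0x0b  [2]=0x1e  [3]=0x42

77 0b 1e 42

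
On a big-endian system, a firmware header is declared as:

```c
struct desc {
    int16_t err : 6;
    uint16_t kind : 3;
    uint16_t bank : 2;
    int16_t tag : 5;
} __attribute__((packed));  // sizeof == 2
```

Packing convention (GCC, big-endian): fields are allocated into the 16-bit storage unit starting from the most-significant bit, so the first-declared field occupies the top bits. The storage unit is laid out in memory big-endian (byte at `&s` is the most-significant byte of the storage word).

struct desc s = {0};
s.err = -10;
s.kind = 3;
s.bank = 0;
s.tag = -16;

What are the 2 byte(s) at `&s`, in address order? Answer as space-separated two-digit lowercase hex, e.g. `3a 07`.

d9 90

err:6 = -10 → 0x36 << 10 → word 0xd800
kind:3 = 3 → 0x3 << 7 → word 0xd980
bank:2 = 0 → 0x0 << 5 → word 0xd980
tag:5 = -16 → 0x10 << 0 → word 0xd990
word = 0xd990 → big-endian bytes:
  [0]=0xd9  [1]=0x90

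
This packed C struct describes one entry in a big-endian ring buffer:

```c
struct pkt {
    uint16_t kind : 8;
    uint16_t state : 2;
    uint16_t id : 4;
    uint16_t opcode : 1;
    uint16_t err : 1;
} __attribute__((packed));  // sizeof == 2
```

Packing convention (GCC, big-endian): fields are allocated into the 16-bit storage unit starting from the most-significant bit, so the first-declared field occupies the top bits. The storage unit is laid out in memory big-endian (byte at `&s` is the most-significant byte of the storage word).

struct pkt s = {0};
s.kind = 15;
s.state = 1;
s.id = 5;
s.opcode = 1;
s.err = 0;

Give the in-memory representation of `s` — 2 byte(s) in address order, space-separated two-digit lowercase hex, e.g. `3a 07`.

[8+:8] kind=15 & 0xff = 0xf; word=0x0f00
[6+:2] state=1 & 0x3 = 0x1; word=0x0f40
[2+:4] id=5 & 0xf = 0x5; word=0x0f54
[1+:1] opcode=1 & 0x1 = 0x1; word=0x0f56
[0+:1] err=0 & 0x1 = 0x0; word=0x0f56
word = 0x0f56 → big-endian bytes:
  [0]=0x0f  [1]=0x56

0f 56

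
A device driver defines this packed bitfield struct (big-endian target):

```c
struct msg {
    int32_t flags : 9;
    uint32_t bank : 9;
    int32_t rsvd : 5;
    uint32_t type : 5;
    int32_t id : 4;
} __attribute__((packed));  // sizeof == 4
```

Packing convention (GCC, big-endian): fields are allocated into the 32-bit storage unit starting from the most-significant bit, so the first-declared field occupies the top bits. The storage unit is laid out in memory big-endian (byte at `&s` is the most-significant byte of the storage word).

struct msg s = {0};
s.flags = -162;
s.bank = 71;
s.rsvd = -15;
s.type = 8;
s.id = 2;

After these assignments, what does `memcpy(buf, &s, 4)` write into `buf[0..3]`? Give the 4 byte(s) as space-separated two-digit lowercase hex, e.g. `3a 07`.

af 11 e2 82

flags:9 = -162 → 0x15e << 23 → word 0xaf000000
bank:9 = 71 → 0x47 << 14 → word 0xaf11c000
rsvd:5 = -15 → 0x11 << 9 → word 0xaf11e200
type:5 = 8 → 0x8 << 4 → word 0xaf11e280
id:4 = 2 → 0x2 << 0 → word 0xaf11e282
word = 0xaf11e282 → big-endian bytes:
  [0]=0xaf  [1]=0x11  [2]=0xe2  [3]=0x82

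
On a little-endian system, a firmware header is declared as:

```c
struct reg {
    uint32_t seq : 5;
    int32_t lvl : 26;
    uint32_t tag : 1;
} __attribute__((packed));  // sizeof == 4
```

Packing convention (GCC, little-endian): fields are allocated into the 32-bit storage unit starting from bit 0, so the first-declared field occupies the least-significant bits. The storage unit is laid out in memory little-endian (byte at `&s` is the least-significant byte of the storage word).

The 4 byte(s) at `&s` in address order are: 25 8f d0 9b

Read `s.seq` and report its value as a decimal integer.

5

[0]=0x25 [1]=0x8f [2]=0xd0 [3]=0x9b (little-endian) → word 0x9bd08f25
seq:5 @ bit 0 → (0x9bd08f25>>0)&0x1f = 0x5  ←
lvl:26 @ bit 5 → (0x9bd08f25>>5)&0x3ffffff = 0xde8479
tag:1 @ bit 31 → (0x9bd08f25>>31)&0x1 = 0x1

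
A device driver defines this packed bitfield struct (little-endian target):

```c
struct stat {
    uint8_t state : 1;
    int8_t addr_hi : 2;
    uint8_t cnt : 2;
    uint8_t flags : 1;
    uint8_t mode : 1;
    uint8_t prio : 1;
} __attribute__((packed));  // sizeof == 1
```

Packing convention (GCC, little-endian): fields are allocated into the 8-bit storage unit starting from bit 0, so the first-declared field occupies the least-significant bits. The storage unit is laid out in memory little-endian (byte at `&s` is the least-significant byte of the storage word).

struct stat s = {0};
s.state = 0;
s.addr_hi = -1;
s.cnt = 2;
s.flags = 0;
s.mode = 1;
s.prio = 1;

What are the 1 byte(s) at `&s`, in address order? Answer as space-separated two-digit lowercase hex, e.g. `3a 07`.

d6

state (1b) val=0 bits=0x0 at bit 0: 0x00
addr_hi (2b) val=-1 bits=0x3 at bit 1: 0x06
cnt (2b) val=2 bits=0x2 at bit 3: 0x16
flags (1b) val=0 bits=0x0 at bit 5: 0x16
mode (1b) val=1 bits=0x1 at bit 6: 0x56
prio (1b) val=1 bits=0x1 at bit 7: 0xd6
word = 0xd6 → little-endian bytes:
  [0]=0xd6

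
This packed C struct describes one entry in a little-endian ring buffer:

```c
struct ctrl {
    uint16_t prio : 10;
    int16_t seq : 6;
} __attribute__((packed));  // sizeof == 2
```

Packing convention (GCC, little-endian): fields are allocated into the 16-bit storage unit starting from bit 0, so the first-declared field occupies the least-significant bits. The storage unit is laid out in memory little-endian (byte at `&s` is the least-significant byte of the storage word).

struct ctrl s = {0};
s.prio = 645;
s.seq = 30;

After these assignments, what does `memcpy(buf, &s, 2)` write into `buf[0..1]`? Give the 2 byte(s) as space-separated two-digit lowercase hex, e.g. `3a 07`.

85 7a

prio:10 = 645 → 0x285 << 0 → word 0x0285
seq:6 = 30 → 0x1e << 10 → word 0x7a85
word = 0x7a85 → little-endian bytes:
  [0]=0x85  [1]=0x7a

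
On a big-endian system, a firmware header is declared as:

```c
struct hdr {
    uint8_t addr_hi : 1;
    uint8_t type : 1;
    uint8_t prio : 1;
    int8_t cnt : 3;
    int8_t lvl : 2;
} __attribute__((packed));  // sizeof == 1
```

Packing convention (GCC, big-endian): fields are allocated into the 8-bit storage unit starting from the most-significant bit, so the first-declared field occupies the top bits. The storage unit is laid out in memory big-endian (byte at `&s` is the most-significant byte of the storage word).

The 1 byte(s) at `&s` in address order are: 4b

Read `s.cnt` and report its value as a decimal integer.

2

[0]=0x4b (big-endian) → word 0x4b
addr_hi:1 @ bit 7 → (0x4b>>7)&0x1 = 0x0
type:1 @ bit 6 → (0x4b>>6)&0x1 = 0x1
prio:1 @ bit 5 → (0x4b>>5)&0x1 = 0x0
cnt:3 @ bit 2 → (0x4b>>2)&0x7 = 0x2  ←
lvl:2 @ bit 0 → (0x4b>>0)&0x3 = 0x3
cnt signed 3b, MSB=0: value = 2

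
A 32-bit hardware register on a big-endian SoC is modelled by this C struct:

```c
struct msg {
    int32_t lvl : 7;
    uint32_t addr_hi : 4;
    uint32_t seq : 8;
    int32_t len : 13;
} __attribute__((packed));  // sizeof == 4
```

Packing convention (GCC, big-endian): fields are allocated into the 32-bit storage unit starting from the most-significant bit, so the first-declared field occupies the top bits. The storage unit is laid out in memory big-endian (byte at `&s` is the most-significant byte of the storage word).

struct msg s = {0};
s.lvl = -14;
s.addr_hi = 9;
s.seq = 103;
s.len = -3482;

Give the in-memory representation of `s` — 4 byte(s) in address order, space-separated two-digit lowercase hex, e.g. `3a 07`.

e5 2c f2 66

[25+:7] lvl=-14 & 0x7f = 0x72; word=0xe4000000
[21+:4] addr_hi=9 & 0xf = 0x9; word=0xe5200000
[13+:8] seq=103 & 0xff = 0x67; word=0xe52ce000
[0+:13] len=-3482 & 0x1fff = 0x1266; word=0xe52cf266
word = 0xe52cf266 → big-endian bytes:
  [0]=0xe5  [1]=0x2c  [2]=0xf2  [3]=0x66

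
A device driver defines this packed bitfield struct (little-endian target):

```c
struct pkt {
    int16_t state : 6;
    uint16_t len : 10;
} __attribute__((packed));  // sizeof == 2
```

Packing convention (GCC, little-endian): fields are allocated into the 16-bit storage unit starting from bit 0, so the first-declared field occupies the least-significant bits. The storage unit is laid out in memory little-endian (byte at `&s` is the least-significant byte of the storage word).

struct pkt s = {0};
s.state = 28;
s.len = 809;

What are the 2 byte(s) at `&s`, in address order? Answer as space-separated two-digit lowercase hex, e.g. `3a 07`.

state (6b) val=28 bits=0x1c at bit 0: 0x001c
len (10b) val=809 bits=0x329 at bit 6: 0xca5c
word = 0xca5c → little-endian bytes:
  [0]=0x5c  [1]=0xca

5c ca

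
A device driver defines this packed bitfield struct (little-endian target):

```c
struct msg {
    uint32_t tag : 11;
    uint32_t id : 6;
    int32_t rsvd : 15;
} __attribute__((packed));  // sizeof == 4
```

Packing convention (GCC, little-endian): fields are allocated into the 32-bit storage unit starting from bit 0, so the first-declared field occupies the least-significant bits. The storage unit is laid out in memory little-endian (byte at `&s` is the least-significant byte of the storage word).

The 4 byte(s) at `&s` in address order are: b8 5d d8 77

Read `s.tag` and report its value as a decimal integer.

1464

[0]=0xb8 [1]=0x5d [2]=0xd8 [3]=0x77 (little-endian) → word 0x77d85db8
tag:11 @ bit 0 → (0x77d85db8>>0)&0x7ff = 0x5b8  ←
id:6 @ bit 11 → (0x77d85db8>>11)&0x3f = 0xb
rsvd:15 @ bit 17 → (0x77d85db8>>17)&0x7fff = 0x3bec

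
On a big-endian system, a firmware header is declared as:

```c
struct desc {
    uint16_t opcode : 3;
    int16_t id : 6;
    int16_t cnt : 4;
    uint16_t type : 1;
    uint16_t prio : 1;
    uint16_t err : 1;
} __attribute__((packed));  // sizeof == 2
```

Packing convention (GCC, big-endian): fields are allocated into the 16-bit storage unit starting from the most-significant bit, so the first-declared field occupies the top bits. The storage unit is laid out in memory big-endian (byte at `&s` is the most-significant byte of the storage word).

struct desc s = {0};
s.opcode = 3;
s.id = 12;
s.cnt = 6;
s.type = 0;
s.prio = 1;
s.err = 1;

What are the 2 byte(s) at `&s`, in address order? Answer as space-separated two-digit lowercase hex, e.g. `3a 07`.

opcode:3 = 3 → 0x3 << 13 → word 0x6000
id:6 = 12 → 0xc << 7 → word 0x6600
cnt:4 = 6 → 0x6 << 3 → word 0x6630
type:1 = 0 → 0x0 << 2 → word 0x6630
prio:1 = 1 → 0x1 << 1 → word 0x6632
err:1 = 1 → 0x1 << 0 → word 0x6633
word = 0x6633 → big-endian bytes:
  [0]=0x66  [1]=0x33

66 33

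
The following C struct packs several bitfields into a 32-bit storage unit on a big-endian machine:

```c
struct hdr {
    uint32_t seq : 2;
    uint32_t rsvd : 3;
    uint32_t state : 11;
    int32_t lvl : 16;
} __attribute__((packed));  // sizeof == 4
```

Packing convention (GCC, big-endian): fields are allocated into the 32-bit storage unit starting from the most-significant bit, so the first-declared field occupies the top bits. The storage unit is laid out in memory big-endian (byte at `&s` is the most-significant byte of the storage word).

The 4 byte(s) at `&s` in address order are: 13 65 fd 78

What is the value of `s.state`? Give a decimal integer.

869

[0]=0x13 [1]=0x65 [2]=0xfd [3]=0x78 (big-endian) → word 0x1365fd78
seq [30+:2] = (word>>30) & 0x3 = 0
rsvd [27+:3] = (word>>27) & 0x7 = 2
state [16+:11] = (word>>16) & 0x7ff = 869  ←
lvl [0+:16] = (word>>0) & 0xffff = 64888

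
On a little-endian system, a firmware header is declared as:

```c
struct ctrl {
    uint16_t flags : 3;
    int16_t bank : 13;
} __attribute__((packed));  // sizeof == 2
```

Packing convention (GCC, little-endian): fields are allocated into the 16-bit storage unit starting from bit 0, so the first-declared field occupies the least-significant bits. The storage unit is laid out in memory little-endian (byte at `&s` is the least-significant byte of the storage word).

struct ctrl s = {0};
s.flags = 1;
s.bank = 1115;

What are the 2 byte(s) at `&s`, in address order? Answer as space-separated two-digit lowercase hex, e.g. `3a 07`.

flags (3b) val=1 bits=0x1 at bit 0: 0x0001
bank (13b) val=1115 bits=0x45b at bit 3: 0x22d9
word = 0x22d9 → little-endian bytes:
  [0]=0xd9  [1]=0x22

d9 22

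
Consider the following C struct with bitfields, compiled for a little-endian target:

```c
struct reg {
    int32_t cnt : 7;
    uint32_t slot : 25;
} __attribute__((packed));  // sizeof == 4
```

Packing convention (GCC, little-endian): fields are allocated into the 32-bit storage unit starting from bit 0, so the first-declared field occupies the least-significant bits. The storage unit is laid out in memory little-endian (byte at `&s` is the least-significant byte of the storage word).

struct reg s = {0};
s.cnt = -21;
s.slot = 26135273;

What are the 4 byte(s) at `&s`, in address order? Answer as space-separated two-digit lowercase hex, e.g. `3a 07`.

[0+:7] cnt=-21 & 0x7f = 0x6b; word=0x0000006b
[7+:25] slot=26135273 & 0x1ffffff = 0x18ecae9; word=0xc76574eb
word = 0xc76574eb → little-endian bytes:
  [0]=0xeb  [1]=0x74  [2]=0x65  [3]=0xc7

eb 74 65 c7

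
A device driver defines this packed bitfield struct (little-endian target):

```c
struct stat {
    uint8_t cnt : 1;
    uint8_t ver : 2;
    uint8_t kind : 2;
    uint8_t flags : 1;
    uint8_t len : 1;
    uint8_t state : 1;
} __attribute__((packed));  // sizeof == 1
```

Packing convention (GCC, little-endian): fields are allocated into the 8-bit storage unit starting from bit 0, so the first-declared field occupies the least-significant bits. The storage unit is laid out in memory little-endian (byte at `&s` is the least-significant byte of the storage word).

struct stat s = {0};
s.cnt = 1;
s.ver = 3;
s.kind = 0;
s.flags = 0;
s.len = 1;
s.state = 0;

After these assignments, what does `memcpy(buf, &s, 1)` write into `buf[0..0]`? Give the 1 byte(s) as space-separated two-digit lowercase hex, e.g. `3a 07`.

47

cnt:1 = 1 → 0x1 << 0 → word 0x01
ver:2 = 3 → 0x3 << 1 → word 0x07
kind:2 = 0 → 0x0 << 3 → word 0x07
flags:1 = 0 → 0x0 << 5 → word 0x07
len:1 = 1 → 0x1 << 6 → word 0x47
state:1 = 0 → 0x0 << 7 → word 0x47
word = 0x47 → little-endian bytes:
  [0]=0x47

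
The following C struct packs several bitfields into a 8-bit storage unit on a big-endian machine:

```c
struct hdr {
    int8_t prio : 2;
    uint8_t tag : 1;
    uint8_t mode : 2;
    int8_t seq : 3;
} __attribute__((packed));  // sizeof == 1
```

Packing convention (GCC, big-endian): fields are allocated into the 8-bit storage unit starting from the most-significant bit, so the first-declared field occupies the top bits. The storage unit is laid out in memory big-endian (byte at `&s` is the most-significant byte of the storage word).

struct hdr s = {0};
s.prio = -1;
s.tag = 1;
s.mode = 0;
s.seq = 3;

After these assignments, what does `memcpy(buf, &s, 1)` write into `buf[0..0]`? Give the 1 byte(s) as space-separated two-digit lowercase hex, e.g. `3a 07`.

e3

[6+:2] prio=-1 & 0x3 = 0x3; word=0xc0
[5+:1] tag=1 & 0x1 = 0x1; word=0xe0
[3+:2] mode=0 & 0x3 = 0x0; word=0xe0
[0+:3] seq=3 & 0x7 = 0x3; word=0xe3
word = 0xe3 → big-endian bytes:
  [0]=0xe3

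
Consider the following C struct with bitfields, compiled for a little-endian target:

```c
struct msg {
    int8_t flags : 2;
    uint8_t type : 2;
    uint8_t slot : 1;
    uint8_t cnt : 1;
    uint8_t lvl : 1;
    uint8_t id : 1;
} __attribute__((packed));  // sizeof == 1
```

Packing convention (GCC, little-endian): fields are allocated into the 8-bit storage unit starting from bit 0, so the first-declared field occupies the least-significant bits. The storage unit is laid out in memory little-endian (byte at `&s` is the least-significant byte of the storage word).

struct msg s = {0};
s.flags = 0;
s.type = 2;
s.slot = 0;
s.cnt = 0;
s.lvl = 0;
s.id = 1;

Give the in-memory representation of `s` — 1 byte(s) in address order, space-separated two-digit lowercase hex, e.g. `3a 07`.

88

[0+:2] flags=0 & 0x3 = 0x0; word=0x00
[2+:2] type=2 & 0x3 = 0x2; word=0x08
[4+:1] slot=0 & 0x1 = 0x0; word=0x08
[5+:1] cnt=0 & 0x1 = 0x0; word=0x08
[6+:1] lvl=0 & 0x1 = 0x0; word=0x08
[7+:1] id=1 & 0x1 = 0x1; word=0x88
word = 0x88 → little-endian bytes:
  [0]=0x88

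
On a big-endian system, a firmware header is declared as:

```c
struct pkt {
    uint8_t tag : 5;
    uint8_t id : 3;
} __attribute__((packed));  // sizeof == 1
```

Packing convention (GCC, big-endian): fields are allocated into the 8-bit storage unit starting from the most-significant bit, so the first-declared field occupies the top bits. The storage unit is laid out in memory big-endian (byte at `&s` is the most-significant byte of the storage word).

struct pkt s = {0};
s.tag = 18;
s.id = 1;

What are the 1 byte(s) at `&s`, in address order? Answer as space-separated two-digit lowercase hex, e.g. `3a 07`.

tag:5 = 18 → 0x12 << 3 → word 0x90
id:3 = 1 → 0x1 << 0 → word 0x91
word = 0x91 → big-endian bytes:
  [0]=0x91

91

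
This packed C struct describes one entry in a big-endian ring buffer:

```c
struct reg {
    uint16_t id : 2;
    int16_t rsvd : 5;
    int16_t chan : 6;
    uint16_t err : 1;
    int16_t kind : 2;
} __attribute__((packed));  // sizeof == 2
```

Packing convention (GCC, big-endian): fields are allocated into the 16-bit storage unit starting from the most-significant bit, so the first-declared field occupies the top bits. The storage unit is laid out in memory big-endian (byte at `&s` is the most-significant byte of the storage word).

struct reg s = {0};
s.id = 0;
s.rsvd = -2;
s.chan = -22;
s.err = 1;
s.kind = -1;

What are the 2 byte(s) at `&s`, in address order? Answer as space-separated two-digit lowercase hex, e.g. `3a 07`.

[14+:2] id=0 & 0x3 = 0x0; word=0x0000
[9+:5] rsvd=-2 & 0x1f = 0x1e; word=0x3c00
[3+:6] chan=-22 & 0x3f = 0x2a; word=0x3d50
[2+:1] err=1 & 0x1 = 0x1; word=0x3d54
[0+:2] kind=-1 & 0x3 = 0x3; word=0x3d57
word = 0x3d57 → big-endian bytes:
  [0]=0x3d  [1]=0x57

3d 57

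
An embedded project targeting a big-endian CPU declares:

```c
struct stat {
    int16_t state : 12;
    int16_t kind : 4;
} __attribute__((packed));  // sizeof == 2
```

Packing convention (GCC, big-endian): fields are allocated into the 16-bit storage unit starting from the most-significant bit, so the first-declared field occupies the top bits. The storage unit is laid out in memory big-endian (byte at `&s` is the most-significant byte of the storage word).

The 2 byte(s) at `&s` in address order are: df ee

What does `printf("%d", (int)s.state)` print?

[0]=0xdf [1]=0xee (big-endian) → word 0xdfee
state [4+:12] = (word>>4) & 0xfff = 3582  ←
kind [0+:4] = (word>>0) & 0xf = 14
state signed 12b, MSB=1: 3582 - 4096 = -514

-514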